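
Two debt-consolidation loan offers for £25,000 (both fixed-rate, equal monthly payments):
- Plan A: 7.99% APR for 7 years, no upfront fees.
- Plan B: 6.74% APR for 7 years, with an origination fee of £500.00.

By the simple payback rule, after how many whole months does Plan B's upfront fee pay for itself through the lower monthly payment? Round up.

33 months

Plan A: monthly rate = 7.99%/12 = 0.0066583; payment = 25,000 × 0.0066583 / (1 − (1+0.0066583)^−84) = £389.53.
Plan B: at 6.74% the monthly rate is 0.0056167, so the payment is 25,000 × 0.0056167 / (1 − 1.0056167^−84) = £374.15.
Monthly savings = £389.53 − £374.15 = £15.38.
Break-even = £500.00 / £15.38 = 32.51 → 33 months.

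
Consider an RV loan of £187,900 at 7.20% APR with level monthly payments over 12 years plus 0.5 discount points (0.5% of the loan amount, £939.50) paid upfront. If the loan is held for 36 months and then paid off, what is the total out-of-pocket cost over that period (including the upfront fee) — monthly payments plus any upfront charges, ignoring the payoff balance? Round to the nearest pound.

At 7.20% the monthly rate is 0.0060000, so the payment is 187,900 × 0.0060000 / (1 − 1.0060000^−144) = £1,952.42.
Total outlay = 36 × £1,952.42 + £939.50 = £71,226.62.

£71,227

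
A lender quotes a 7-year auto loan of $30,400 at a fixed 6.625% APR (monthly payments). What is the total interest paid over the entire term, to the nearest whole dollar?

At 6.625% the monthly rate is 0.0055208, so the payment is 30,400 × 0.0055208 / (1 − 1.0055208^−84) = $453.26.
Total paid = 84 × $453.26 = $38,073.84; interest = $38,073.84 − $30,400 = $7,673.84.

$7,674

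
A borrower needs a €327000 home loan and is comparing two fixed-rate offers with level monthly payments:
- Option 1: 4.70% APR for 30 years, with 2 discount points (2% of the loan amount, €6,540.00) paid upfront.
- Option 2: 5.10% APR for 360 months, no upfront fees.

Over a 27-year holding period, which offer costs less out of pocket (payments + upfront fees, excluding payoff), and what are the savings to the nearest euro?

Option 1: at 4.70% the monthly rate is 0.0039167, so the payment is 327,000 × 0.0039167 / (1 − 1.0039167^−360) = €1,695.95.
Option 2: monthly rate = 5.1%/12 = 0.0042500; payment = 327,000 × 0.0042500 / (1 − (1+0.0042500)^−360) = €1,775.45.
Over 324 months: Option 1 costs 324 × €1,695.95 + €6,540.00 = €556,027.80; Option 2 costs 324 × €1,775.45 = €575,245.80.
Option 1 is cheaper by €575,245.80 − €556,027.80 = €19,218.00.

Option 1 by €19,218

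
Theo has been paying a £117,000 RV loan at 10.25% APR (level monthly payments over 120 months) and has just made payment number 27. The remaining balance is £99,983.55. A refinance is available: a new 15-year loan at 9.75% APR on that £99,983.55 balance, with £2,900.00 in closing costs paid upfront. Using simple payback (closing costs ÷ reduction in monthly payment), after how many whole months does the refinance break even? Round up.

6 months

Current payment = 117,000 × 10.25%/12 / (1 − (1+0.0085417)^−120) = £1,562.41.
Refinanced payment = 99,983.55 × 0.0081250 / (1 − (1+0.0081250)^−180) = £1,059.19.
Monthly savings = £1,562.41 − £1,059.19 = £503.22.
Break-even = £2,900.00 / £503.22 = 5.76 → 6 months.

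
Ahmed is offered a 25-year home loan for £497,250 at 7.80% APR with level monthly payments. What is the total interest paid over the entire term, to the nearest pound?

£634,413

At 7.80% the monthly rate is 0.0065000, so the payment is 497,250 × 0.0065000 / (1 − 1.0065000^−300) = £3,772.21.
Total paid = 300 × £3,772.21 = £1,131,663.00; interest = £1,131,663.00 − £497,250 = £634,413.00.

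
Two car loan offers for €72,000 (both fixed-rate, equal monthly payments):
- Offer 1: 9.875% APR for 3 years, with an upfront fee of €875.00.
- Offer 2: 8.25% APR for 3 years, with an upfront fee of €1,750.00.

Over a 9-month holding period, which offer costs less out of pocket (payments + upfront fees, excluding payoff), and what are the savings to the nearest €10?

Offer 1: monthly rate = 9.875%/12 = 0.0082292; payment = 72,000 × 0.0082292 / (1 − (1+0.0082292)^−36) = €2,319.01.
Offer 2: monthly rate = 8.25%/12 = 0.0068750; payment = 72,000 × 0.0068750 / (1 − (1+0.0068750)^−36) = €2,264.53.
Over 9 months: Offer 1 costs 9 × €2,319.01 + €875.00 = €21,746.09; Offer 2 costs 9 × €2,264.53 + €1,750.00 = €22,130.77.
Offer 1 is cheaper by €22,130.77 − €21,746.09 = €384.68.

Offer 1 by €380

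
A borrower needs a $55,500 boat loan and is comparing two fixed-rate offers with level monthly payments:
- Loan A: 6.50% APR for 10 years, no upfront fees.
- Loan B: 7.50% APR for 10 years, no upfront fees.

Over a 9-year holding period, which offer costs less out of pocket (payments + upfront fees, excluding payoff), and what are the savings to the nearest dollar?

Loan A: monthly rate = 6.5%/12 = 0.0054167; payment = 55,500 × 0.0054167 / (1 − (1+0.0054167)^−120) = $630.19.
Loan B: monthly rate = 7.5%/12 = 0.0062500; payment = 55,500 × 0.0062500 / (1 − (1+0.0062500)^−120) = $658.79.
Over 108 months: Loan A costs 108 × $630.19 = $68,060.52; Loan B costs 108 × $658.79 = $71,149.32.
Loan A is cheaper by $71,149.32 − $68,060.52 = $3,088.80.

Loan A by $3,089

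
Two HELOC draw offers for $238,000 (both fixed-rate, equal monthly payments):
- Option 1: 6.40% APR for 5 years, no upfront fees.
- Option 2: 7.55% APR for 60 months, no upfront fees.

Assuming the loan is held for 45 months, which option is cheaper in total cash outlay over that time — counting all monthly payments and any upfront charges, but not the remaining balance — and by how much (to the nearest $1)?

Option 1 by $5,809

Option 1: monthly rate = 6.4%/12 = 0.0053333; payment = 238,000 × 0.0053333 / (1 − (1+0.0053333)^−60) = $4,645.60.
Option 2: at 7.55% the monthly rate is 0.0062917, so the payment is 238,000 × 0.0062917 / (1 − 1.0062917^−60) = $4,774.69.
Over 45 months: Option 1 costs 45 × $4,645.60 = $209,052.00; Option 2 costs 45 × $4,774.69 = $214,861.05.
Option 1 is cheaper by $214,861.05 − $209,052.00 = $5,809.05.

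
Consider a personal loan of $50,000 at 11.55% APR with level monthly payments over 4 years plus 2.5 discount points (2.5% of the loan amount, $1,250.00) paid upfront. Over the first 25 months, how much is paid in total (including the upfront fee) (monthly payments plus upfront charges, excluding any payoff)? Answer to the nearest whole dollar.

$33,892

At 11.55% the monthly rate is 0.0096250, so the payment is 50,000 × 0.0096250 / (1 − 1.0096250^−48) = $1,305.67.
Total outlay = 25 × $1,305.67 + $1,250.00 = $33,891.75.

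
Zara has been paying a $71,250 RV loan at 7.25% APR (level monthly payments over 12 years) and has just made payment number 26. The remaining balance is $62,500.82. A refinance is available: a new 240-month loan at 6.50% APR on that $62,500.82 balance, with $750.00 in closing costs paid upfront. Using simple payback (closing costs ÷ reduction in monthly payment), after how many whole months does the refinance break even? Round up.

3 months

Current payment = 71,250 × 7.25%/12 / (1 − (1+0.0060417)^−144) = $742.25.
Refinanced payment = 62,500.82 × 0.0054167 / (1 − (1+0.0054167)^−240) = $465.99.
Monthly savings = $742.25 − $465.99 = $276.26.
Break-even = $750.00 / $276.26 = 2.71 → 3 months.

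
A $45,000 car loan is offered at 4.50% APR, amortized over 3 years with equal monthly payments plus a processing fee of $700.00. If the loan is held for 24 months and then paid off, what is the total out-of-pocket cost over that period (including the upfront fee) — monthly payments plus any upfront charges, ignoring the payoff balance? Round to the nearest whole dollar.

At 4.50% the monthly rate is 0.0037500, so the payment is 45,000 × 0.0037500 / (1 − 1.0037500^−36) = $1,338.61.
Total outlay = 24 × $1,338.61 + $700.00 = $32,826.64.

$32,827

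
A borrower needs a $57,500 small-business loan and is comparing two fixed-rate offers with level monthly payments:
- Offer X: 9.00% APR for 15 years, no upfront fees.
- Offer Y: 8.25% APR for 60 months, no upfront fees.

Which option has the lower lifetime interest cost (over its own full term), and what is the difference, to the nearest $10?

Offer X: monthly rate = 9%/12 = 0.0075000; payment = 57,500 × 0.0075000 / (1 − (1+0.0075000)^−180) = $583.20.
Total interest on Offer X = 180 × $583.20 − $57,500 = $47,476.00.
Offer Y: at 8.25% the monthly rate is 0.0068750, so the payment is 57,500 × 0.0068750 / (1 − 1.0068750^−60) = $1,172.78.
Total interest on Offer Y = 60 × $1,172.78 − $57,500 = $12,866.80.
Offer Y is lower by $34,609.20.

Offer Y by $34,610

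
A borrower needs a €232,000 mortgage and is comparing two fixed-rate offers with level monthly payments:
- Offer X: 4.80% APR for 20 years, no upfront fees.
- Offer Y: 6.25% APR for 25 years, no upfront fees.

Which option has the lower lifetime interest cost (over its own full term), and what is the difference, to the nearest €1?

Offer X: at 4.80% the monthly rate is 0.0040000, so the payment is 232,000 × 0.0040000 / (1 − 1.0040000^−240) = €1,505.58.
Total interest on Offer X = 240 × €1,505.58 − €232,000 = €129,339.20.
Offer Y: monthly rate = 6.25%/12 = 0.0052083; payment = 232,000 × 0.0052083 / (1 − (1+0.0052083)^−300) = €1,530.43.
Total interest on Offer Y = 300 × €1,530.43 − €232,000 = €227,129.00.
Offer X is lower by €97,789.80.

Offer X by €97,790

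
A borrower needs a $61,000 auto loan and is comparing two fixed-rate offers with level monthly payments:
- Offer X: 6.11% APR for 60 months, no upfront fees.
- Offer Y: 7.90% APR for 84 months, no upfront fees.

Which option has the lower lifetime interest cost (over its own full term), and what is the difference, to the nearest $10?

Offer X by $8,660

Offer X: at 6.11% the monthly rate is 0.0050917, so the payment is 61,000 × 0.0050917 / (1 − 1.0050917^−60) = $1,182.42.
Total interest on Offer X = 60 × $1,182.42 − $61,000 = $9,945.20.
Offer Y: at 7.90% the monthly rate is 0.0065833, so the payment is 61,000 × 0.0065833 / (1 − 1.0065833^−84) = $947.72.
Total interest on Offer Y = 84 × $947.72 − $61,000 = $18,608.48.
Offer X is lower by $8,663.28.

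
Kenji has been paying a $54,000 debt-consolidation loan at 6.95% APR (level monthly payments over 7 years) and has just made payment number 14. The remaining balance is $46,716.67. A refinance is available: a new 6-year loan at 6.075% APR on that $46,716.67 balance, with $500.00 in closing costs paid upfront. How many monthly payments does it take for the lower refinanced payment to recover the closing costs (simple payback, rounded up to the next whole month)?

14 months

Current payment = 54,000 × 6.95%/12 / (1 − (1+0.0057917)^−84) = $813.69.
Refinanced payment = 46,716.67 × 0.0050625 / (1 − (1+0.0050625)^−72) = $775.89.
Monthly savings = $813.69 − $775.89 = $37.80.
Break-even = $500.00 / $37.80 = 13.23 → 14 months.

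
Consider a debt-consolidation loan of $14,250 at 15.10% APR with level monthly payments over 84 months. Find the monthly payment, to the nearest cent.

$275.78

At 15.10% the monthly rate is 0.0125833, so the payment is 14,250 × 0.0125833 / (1 − 1.0125833^−84) = $275.78.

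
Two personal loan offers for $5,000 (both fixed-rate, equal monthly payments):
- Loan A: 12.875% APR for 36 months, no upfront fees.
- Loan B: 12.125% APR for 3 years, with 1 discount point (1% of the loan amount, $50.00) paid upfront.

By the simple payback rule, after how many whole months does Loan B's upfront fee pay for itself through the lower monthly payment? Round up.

Loan A: monthly rate = 12.875%/12 = 0.0107292; payment = 5,000 × 0.0107292 / (1 − (1+0.0107292)^−36) = $168.17.
Loan B: monthly rate = 12.125%/12 = 0.0101042; payment = 5,000 × 0.0101042 / (1 − (1+0.0101042)^−36) = $166.37.
Monthly savings = $168.17 − $166.37 = $1.80.
Break-even = $50.00 / $1.80 = 27.78 → 28 months.

28 months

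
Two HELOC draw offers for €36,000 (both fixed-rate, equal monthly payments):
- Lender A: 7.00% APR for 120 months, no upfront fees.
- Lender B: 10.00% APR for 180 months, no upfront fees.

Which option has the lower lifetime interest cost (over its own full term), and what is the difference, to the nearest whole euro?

Lender A by €19,476

Lender A: at 7.00% the monthly rate is 0.0058333, so the payment is 36,000 × 0.0058333 / (1 − 1.0058333^−120) = €417.99.
Total interest on Lender A = 120 × €417.99 − €36,000 = €14,158.80.
Lender B: at 10.00% the monthly rate is 0.0083333, so the payment is 36,000 × 0.0083333 / (1 − 1.0083333^−180) = €386.86.
Total interest on Lender B = 180 × €386.86 − €36,000 = €33,634.80.
Lender A is lower by €19,476.00.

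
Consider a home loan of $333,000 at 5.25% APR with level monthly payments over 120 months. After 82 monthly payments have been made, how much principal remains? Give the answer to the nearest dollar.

With monthly rate i = 5.25%/12 = 0.0043750, the balance after k of n payments is P · [(1+i)^n − (1+i)^k] / [(1+i)^n − 1].
(1+0.0043750)^120 = 1.68852421 and (1+0.0043750)^82 = 1.43041915, so the balance is 333,000 × (1.68852421 − 1.43041915) / (1.68852421 − 1) = $124,830.74.

$124,831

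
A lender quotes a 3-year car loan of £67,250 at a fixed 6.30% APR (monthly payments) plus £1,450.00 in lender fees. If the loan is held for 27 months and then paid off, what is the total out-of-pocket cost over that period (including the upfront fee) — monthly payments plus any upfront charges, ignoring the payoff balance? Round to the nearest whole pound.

Monthly rate = 6.3%/12 = 0.0052500; payment = 67,250 × 0.0052500 / (1 − (1+0.0052500)^−36) = £2,055.03.
Total outlay = 27 × £2,055.03 + £1,450.00 = £56,935.81.

£56,936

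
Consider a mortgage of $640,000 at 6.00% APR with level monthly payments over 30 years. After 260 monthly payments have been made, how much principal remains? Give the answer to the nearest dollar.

With monthly rate i = 6%/12 = 0.0050000, the balance after k of n payments is P · [(1+i)^n − (1+i)^k] / [(1+i)^n − 1].
(1+0.0050000)^360 = 6.02257521 and (1+0.0050000)^260 = 3.65743028, so the balance is 640,000 × (6.02257521 − 3.65743028) / (6.02257521 − 1) = $301,377.82.

$301,378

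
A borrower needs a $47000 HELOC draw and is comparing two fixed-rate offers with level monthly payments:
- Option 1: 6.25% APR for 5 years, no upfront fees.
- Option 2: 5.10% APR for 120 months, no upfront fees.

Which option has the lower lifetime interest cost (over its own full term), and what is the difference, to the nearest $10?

Option 1 by $5,250

Option 1: monthly rate = 6.25%/12 = 0.0052083; payment = 47,000 × 0.0052083 / (1 − (1+0.0052083)^−60) = $914.12.
Total interest on Option 1 = 60 × $914.12 − $47,000 = $7,847.20.
Option 2: at 5.10% the monthly rate is 0.0042500, so the payment is 47,000 × 0.0042500 / (1 − 1.0042500^−120) = $500.81.
Total interest on Option 2 = 120 × $500.81 − $47,000 = $13,097.20.
Option 1 is lower by $5,250.00.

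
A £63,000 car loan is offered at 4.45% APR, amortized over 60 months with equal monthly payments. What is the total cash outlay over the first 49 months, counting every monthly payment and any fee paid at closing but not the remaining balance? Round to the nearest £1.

At 4.45% the monthly rate is 0.0037083, so the payment is 63,000 × 0.0037083 / (1 − 1.0037083^−60) = £1,173.08.
Total outlay = 49 × £1,173.08 = £57,480.92.

£57,481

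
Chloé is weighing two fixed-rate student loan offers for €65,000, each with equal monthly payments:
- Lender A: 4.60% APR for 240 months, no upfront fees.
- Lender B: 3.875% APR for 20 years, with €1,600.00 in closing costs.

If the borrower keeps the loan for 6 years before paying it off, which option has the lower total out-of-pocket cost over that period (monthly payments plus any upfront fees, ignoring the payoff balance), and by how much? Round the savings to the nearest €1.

Lender B by €209

Lender A: at 4.60% the monthly rate is 0.0038333, so the payment is 65,000 × 0.0038333 / (1 − 1.0038333^−240) = €414.74.
Lender B: monthly rate = 3.875%/12 = 0.0032292; payment = 65,000 × 0.0032292 / (1 − (1+0.0032292)^−240) = €389.62.
Over 72 months: Lender A costs 72 × €414.74 = €29,861.28; Lender B costs 72 × €389.62 + €1,600.00 = €29,652.64.
Lender B is cheaper by €29,861.28 − €29,652.64 = €208.64.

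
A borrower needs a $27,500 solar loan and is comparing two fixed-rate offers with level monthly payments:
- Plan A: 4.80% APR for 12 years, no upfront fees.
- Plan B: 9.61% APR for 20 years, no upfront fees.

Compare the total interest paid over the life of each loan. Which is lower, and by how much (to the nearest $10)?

Plan A by $25,770

Plan A: monthly rate = 4.8%/12 = 0.0040000; payment = 27,500 × 0.0040000 / (1 − (1+0.0040000)^−144) = $251.59.
Total interest on Plan A = 144 × $251.59 − $27,500 = $8,728.96.
Plan B: at 9.61% the monthly rate is 0.0080083, so the payment is 27,500 × 0.0080083 / (1 − 1.0080083^−240) = $258.31.
Total interest on Plan B = 240 × $258.31 − $27,500 = $34,494.40.
Plan A is lower by $25,765.44.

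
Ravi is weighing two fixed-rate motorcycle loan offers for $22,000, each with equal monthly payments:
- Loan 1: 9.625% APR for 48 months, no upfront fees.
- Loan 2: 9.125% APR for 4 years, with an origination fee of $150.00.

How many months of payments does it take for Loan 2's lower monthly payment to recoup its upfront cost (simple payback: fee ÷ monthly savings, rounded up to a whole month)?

29 months

Loan 1: monthly rate = 9.625%/12 = 0.0080208; payment = 22,000 × 0.0080208 / (1 − (1+0.0080208)^−48) = $554.02.
Loan 2: at 9.125% the monthly rate is 0.0076042, so the payment is 22,000 × 0.0076042 / (1 − 1.0076042^−48) = $548.78.
Monthly savings = $554.02 − $548.78 = $5.24.
Break-even = $150.00 / $5.24 = 28.63 → 29 months.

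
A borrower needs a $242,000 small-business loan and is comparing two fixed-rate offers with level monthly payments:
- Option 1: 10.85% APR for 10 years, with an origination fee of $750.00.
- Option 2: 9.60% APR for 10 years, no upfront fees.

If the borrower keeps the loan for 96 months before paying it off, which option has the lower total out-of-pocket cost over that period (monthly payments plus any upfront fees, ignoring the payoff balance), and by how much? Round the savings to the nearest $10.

Option 1: monthly rate = 10.85%/12 = 0.0090417; payment = 242,000 × 0.0090417 / (1 − (1+0.0090417)^−120) = $3,313.04.
Option 2: at 9.60% the monthly rate is 0.0080000, so the payment is 242,000 × 0.0080000 / (1 − 1.0080000^−120) = $3,144.69.
Over 96 months: Option 1 costs 96 × $3,313.04 + $750.00 = $318,801.84; Option 2 costs 96 × $3,144.69 = $301,890.24.
Option 2 is cheaper by $318,801.84 − $301,890.24 = $16,911.60.

Option 2 by $16,910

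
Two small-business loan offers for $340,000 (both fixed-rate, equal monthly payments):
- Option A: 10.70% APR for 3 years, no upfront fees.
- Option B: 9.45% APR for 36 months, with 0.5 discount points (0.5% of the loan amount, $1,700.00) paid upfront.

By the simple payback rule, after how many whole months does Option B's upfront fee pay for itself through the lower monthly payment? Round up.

Option A: at 10.70% the monthly rate is 0.0089167, so the payment is 340,000 × 0.0089167 / (1 − 1.0089167^−36) = $11,082.92.
Option B: monthly rate = 9.45%/12 = 0.0078750; payment = 340,000 × 0.0078750 / (1 − (1+0.0078750)^−36) = $10,883.26.
Monthly savings = $11,082.92 − $10,883.26 = $199.66.
Break-even = $1,700.00 / $199.66 = 8.51 → 9 months.

9 months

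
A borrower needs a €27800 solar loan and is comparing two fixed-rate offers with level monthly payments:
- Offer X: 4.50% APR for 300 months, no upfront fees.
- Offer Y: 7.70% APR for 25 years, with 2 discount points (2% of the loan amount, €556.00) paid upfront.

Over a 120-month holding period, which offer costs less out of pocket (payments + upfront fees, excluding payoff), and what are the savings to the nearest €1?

Offer X: at 4.50% the monthly rate is 0.0037500, so the payment is 27,800 × 0.0037500 / (1 − 1.0037500^−300) = €154.52.
Offer Y: monthly rate = 7.7%/12 = 0.0064167; payment = 27,800 × 0.0064167 / (1 − (1+0.0064167)^−300) = €209.07.
Over 120 months: Offer X costs 120 × €154.52 = €18,542.40; Offer Y costs 120 × €209.07 + €556.00 = €25,644.40.
Offer X is cheaper by €25,644.40 − €18,542.40 = €7,102.00.

Offer X by €7,102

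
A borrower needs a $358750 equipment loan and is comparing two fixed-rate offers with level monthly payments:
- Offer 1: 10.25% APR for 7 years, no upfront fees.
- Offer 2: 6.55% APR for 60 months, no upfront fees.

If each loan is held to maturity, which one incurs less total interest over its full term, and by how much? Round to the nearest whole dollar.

Offer 1: at 10.25% the monthly rate is 0.0085417, so the payment is 358,750 × 0.0085417 / (1 − 1.0085417^−84) = $6,002.12.
Total interest on Offer 1 = 84 × $6,002.12 − $358,750 = $145,428.08.
Offer 2: at 6.55% the monthly rate is 0.0054583, so the payment is 358,750 × 0.0054583 / (1 − 1.0054583^−60) = $7,027.76.
Total interest on Offer 2 = 60 × $7,027.76 − $358,750 = $62,915.60.
Offer 2 is lower by $82,512.48.

Offer 2 by $82,512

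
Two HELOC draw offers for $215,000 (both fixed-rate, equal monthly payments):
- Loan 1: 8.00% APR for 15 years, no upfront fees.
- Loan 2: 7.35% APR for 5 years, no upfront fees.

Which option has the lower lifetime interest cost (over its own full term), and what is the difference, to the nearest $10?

Loan 2 by $112,270

Loan 1: monthly rate = 8%/12 = 0.0066667; payment = 215,000 × 0.0066667 / (1 − (1+0.0066667)^−180) = $2,054.65.
Total interest on Loan 1 = 180 × $2,054.65 − $215,000 = $154,837.00.
Loan 2: at 7.35% the monthly rate is 0.0061250, so the payment is 215,000 × 0.0061250 / (1 − 1.0061250^−60) = $4,292.85.
Total interest on Loan 2 = 60 × $4,292.85 − $215,000 = $42,571.00.
Loan 2 is lower by $112,266.00.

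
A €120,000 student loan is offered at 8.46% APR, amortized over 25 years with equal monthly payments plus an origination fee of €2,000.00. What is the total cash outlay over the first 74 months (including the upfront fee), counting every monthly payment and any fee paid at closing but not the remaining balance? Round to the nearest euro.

Monthly rate = 8.46%/12 = 0.0070500; payment = 120,000 × 0.0070500 / (1 − (1+0.0070500)^−300) = €963.04.
Total outlay = 74 × €963.04 + €2,000.00 = €73,264.96.

€73,265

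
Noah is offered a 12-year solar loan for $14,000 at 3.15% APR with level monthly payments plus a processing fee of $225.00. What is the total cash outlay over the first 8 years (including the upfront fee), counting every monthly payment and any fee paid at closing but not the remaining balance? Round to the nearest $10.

Monthly rate = 3.15%/12 = 0.0026250; payment = 14,000 × 0.0026250 / (1 − (1+0.0026250)^−144) = $116.88.
Total outlay = 96 × $116.88 + $225.00 = $11,445.48.

$11,450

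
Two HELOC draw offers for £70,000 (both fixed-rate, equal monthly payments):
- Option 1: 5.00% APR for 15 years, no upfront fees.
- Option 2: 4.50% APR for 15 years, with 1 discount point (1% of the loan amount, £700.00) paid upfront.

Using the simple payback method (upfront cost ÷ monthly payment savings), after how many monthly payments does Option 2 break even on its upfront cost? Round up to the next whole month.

39 months

Option 1: monthly rate = 5%/12 = 0.0041667; payment = 70,000 × 0.0041667 / (1 − (1+0.0041667)^−180) = £553.56.
Option 2: monthly rate = 4.5%/12 = 0.0037500; payment = 70,000 × 0.0037500 / (1 − (1+0.0037500)^−180) = £535.50.
Monthly savings = £553.56 − £535.50 = £18.06.
Break-even = £700.00 / £18.06 = 38.76 → 39 months.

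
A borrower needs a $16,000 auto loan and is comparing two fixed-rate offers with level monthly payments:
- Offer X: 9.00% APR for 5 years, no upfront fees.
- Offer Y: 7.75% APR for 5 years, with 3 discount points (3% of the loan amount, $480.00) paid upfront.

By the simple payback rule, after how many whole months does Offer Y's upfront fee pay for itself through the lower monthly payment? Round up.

50 months

Offer X: monthly rate = 9%/12 = 0.0075000; payment = 16,000 × 0.0075000 / (1 − (1+0.0075000)^−60) = $332.13.
Offer Y: at 7.75% the monthly rate is 0.0064583, so the payment is 16,000 × 0.0064583 / (1 − 1.0064583^−60) = $322.51.
Monthly savings = $332.13 − $322.51 = $9.62.
Break-even = $480.00 / $9.62 = 49.90 → 50 months.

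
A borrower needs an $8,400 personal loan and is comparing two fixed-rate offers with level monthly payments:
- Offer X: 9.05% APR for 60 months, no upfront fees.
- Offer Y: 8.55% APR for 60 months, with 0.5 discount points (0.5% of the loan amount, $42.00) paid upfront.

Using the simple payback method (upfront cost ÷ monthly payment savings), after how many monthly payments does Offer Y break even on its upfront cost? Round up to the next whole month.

Offer X: monthly rate = 9.05%/12 = 0.0075417; payment = 8,400 × 0.0075417 / (1 − (1+0.0075417)^−60) = $174.57.
Offer Y: monthly rate = 8.55%/12 = 0.0071250; payment = 8,400 × 0.0071250 / (1 − (1+0.0071250)^−60) = $172.54.
Monthly savings = $174.57 − $172.54 = $2.03.
Break-even = $42.00 / $2.03 = 20.69 → 21 months.

21 months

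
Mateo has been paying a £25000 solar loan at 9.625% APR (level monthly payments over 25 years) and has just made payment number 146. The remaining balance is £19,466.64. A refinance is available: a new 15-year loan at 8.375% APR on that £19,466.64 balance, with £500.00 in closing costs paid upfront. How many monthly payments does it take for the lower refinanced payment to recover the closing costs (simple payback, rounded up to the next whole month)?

Current payment = 25,000 × 9.625%/12 / (1 − (1+0.0080208)^−300) = £220.60.
Refinanced payment = 19,466.64 × 0.0069792 / (1 − (1+0.0069792)^−180) = £190.27.
Monthly savings = £220.60 − £190.27 = £30.33.
Break-even = £500.00 / £30.33 = 16.49 → 17 months.

17 months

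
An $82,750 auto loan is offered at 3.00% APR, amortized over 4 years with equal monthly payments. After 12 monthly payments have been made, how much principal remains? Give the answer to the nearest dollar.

With monthly rate i = 3%/12 = 0.0025000, the balance after k of n payments is P · [(1+i)^n − (1+i)^k] / [(1+i)^n − 1].
(1+0.0025000)^48 = 1.12732802 and (1+0.0025000)^12 = 1.03041596, so the balance is 82,750 × (1.12732802 − 1.03041596) / (1.12732802 − 1) = $62,982.78.

$62,983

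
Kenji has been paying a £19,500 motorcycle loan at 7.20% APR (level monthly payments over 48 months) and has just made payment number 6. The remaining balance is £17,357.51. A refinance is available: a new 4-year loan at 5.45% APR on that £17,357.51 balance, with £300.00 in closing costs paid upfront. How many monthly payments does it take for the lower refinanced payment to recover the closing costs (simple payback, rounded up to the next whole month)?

5 months

Current payment = 19,500 × 7.2%/12 / (1 − (1+0.0060000)^−48) = £468.76.
Refinanced payment = 17,357.51 × 0.0045417 / (1 − (1+0.0045417)^−48) = £403.28.
Monthly savings = £468.76 − £403.28 = £65.48.
Break-even = £300.00 / £65.48 = 4.58 → 5 months.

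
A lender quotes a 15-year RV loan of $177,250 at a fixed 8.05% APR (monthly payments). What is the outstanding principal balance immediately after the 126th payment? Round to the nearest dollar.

$76,753

With monthly rate i = 8.05%/12 = 0.0067083, the balance after k of n payments is P · [(1+i)^n − (1+i)^k] / [(1+i)^n − 1].
(1+0.0067083)^180 = 3.33165063 and (1+0.0067083)^126 = 2.32199680, so the balance is 177,250 × (3.33165063 − 2.32199680) / (3.33165063 − 1) = $76,752.98.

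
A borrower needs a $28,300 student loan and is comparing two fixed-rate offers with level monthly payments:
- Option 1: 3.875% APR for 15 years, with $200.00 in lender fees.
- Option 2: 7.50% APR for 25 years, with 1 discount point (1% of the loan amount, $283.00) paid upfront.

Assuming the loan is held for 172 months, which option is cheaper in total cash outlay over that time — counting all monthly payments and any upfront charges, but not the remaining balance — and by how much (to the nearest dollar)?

Option 1 by $353

Option 1: at 3.875% the monthly rate is 0.0032292, so the payment is 28,300 × 0.0032292 / (1 − 1.0032292^−180) = $207.56.
Option 2: at 7.50% the monthly rate is 0.0062500, so the payment is 28,300 × 0.0062500 / (1 − 1.0062500^−300) = $209.13.
Over 172 months: Option 1 costs 172 × $207.56 + $200.00 = $35,900.32; Option 2 costs 172 × $209.13 + $283.00 = $36,253.36.
Option 1 is cheaper by $36,253.36 − $35,900.32 = $353.04.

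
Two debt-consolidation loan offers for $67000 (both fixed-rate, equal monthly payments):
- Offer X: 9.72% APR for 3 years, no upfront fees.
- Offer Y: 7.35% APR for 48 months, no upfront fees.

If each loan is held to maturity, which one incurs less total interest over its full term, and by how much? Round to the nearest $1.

Offer X by $23

Offer X: at 9.72% the monthly rate is 0.0081000, so the payment is 67,000 × 0.0081000 / (1 − 1.0081000^−36) = $2,153.10.
Total interest on Offer X = 36 × $2,153.10 − $67,000 = $10,511.60.
Offer Y: at 7.35% the monthly rate is 0.0061250, so the payment is 67,000 × 0.0061250 / (1 − 1.0061250^−48) = $1,615.30.
Total interest on Offer Y = 48 × $1,615.30 − $67,000 = $10,534.40.
Offer X is lower by $22.80.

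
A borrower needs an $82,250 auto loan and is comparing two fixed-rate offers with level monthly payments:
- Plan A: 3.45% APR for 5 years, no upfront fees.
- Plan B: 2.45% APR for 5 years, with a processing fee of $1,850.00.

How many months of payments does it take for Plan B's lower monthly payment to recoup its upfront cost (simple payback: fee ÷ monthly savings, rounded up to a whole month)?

Plan A: at 3.45% the monthly rate is 0.0028750, so the payment is 82,250 × 0.0028750 / (1 − 1.0028750^−60) = $1,494.43.
Plan B: at 2.45% the monthly rate is 0.0020417, so the payment is 82,250 × 0.0020417 / (1 − 1.0020417^−60) = $1,457.91.
Monthly savings = $1,494.43 − $1,457.91 = $36.52.
Break-even = $1,850.00 / $36.52 = 50.66 → 51 months.

51 months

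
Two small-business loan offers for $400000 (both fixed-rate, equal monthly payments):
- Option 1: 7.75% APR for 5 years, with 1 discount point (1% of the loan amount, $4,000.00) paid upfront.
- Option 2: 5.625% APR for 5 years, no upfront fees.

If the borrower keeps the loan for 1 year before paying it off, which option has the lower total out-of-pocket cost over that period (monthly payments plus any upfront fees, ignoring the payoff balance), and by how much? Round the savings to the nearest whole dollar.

Option 2 by $8,791

Option 1: monthly rate = 7.75%/12 = 0.0064583; payment = 400,000 × 0.0064583 / (1 − (1+0.0064583)^−60) = $8,062.78.
Option 2: monthly rate = 5.625%/12 = 0.0046875; payment = 400,000 × 0.0046875 / (1 − (1+0.0046875)^−60) = $7,663.56.
Over 12 months: Option 1 costs 12 × $8,062.78 + $4,000.00 = $100,753.36; Option 2 costs 12 × $7,663.56 = $91,962.72.
Option 2 is cheaper by $100,753.36 − $91,962.72 = $8,790.64.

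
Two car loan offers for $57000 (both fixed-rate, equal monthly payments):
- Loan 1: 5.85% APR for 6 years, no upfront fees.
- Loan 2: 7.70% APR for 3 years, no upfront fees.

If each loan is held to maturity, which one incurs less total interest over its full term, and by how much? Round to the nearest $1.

Loan 1: monthly rate = 5.85%/12 = 0.0048750; payment = 57,000 × 0.0048750 / (1 − (1+0.0048750)^−72) = $940.62.
Total interest on Loan 1 = 72 × $940.62 − $57,000 = $10,724.64.
Loan 2: monthly rate = 7.7%/12 = 0.0064167; payment = 57,000 × 0.0064167 / (1 − (1+0.0064167)^−36) = $1,778.29.
Total interest on Loan 2 = 36 × $1,778.29 − $57,000 = $7,018.44.
Loan 2 is lower by $3,706.20.

Loan 2 by $3,706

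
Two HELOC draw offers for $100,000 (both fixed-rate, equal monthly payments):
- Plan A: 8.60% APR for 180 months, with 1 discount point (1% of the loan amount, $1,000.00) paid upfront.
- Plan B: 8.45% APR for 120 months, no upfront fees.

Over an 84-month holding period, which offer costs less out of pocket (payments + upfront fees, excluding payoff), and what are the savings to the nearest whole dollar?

Plan A by $19,712

Plan A: monthly rate = 8.6%/12 = 0.0071667; payment = 100,000 × 0.0071667 / (1 − (1+0.0071667)^−180) = $990.61.
Plan B: monthly rate = 8.45%/12 = 0.0070417; payment = 100,000 × 0.0070417 / (1 − (1+0.0070417)^−120) = $1,237.18.
Over 84 months: Plan A costs 84 × $990.61 + $1,000.00 = $84,211.24; Plan B costs 84 × $1,237.18 = $103,923.12.
Plan A is cheaper by $103,923.12 − $84,211.24 = $19,711.88.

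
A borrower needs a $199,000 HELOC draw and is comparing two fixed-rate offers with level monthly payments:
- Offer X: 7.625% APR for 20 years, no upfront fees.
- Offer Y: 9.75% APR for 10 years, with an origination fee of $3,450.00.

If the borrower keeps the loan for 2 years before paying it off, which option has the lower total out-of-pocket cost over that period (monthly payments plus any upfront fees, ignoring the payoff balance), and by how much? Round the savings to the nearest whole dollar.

Offer X: monthly rate = 7.625%/12 = 0.0063542; payment = 199,000 × 0.0063542 / (1 − (1+0.0063542)^−240) = $1,618.37.
Offer Y: monthly rate = 9.75%/12 = 0.0081250; payment = 199,000 × 0.0081250 / (1 − (1+0.0081250)^−120) = $2,602.33.
Over 24 months: Offer X costs 24 × $1,618.37 = $38,840.88; Offer Y costs 24 × $2,602.33 + $3,450.00 = $65,905.92.
Offer X is cheaper by $65,905.92 − $38,840.88 = $27,065.04.

Offer X by $27,065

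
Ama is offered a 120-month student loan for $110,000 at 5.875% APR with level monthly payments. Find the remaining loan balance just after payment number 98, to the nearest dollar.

$25,268

With monthly rate i = 5.875%/12 = 0.0048958, the balance after k of n payments is P · [(1+i)^n − (1+i)^k] / [(1+i)^n − 1].
(1+0.0048958)^120 = 1.79690641 and (1+0.0048958)^98 = 1.61384737, so the balance is 110,000 × (1.79690641 − 1.61384737) / (1.79690641 − 1) = $25,268.33.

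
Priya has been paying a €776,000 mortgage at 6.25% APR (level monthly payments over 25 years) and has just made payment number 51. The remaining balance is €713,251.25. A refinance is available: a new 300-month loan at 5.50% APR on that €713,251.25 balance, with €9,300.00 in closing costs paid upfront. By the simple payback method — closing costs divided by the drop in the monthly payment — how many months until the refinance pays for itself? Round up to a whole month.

13 months

Current payment = 776,000 × 6.25%/12 / (1 − (1+0.0052083)^−300) = €5,119.03.
Refinanced payment = 713,251.25 × 0.0045833 / (1 − (1+0.0045833)^−300) = €4,379.99.
Monthly savings = €5,119.03 − €4,379.99 = €739.04.
Break-even = €9,300.00 / €739.04 = 12.58 → 13 months.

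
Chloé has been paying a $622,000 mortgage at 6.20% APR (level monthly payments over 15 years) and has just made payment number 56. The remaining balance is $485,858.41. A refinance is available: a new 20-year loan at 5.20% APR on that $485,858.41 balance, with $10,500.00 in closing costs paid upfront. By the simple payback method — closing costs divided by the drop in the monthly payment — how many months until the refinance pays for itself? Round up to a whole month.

6 months

Current payment = 622,000 × 6.2%/12 / (1 − (1+0.0051667)^−180) = $5,316.23.
Refinanced payment = 485,858.41 × 0.0043333 / (1 − (1+0.0043333)^−240) = $3,260.37.
Monthly savings = $5,316.23 − $3,260.37 = $2,055.86.
Break-even = $10,500.00 / $2,055.86 = 5.11 → 6 months.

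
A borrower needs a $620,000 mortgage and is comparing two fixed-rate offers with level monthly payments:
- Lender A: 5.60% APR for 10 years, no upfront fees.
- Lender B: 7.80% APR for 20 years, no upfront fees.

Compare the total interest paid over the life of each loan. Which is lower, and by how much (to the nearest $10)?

Lender A by $415,040

Lender A: monthly rate = 5.6%/12 = 0.0046667; payment = 620,000 × 0.0046667 / (1 − (1+0.0046667)^−120) = $6,759.39.
Total interest on Lender A = 120 × $6,759.39 − $620,000 = $191,126.80.
Lender B: monthly rate = 7.8%/12 = 0.0065000; payment = 620,000 × 0.0065000 / (1 − (1+0.0065000)^−240) = $5,109.02.
Total interest on Lender B = 240 × $5,109.02 − $620,000 = $606,164.80.
Lender A is lower by $415,038.00.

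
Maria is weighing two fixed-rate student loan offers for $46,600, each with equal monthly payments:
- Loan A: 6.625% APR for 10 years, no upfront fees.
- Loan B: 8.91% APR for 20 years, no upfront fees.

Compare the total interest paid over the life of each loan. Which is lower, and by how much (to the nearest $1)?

Loan A by $36,127

Loan A: monthly rate = 6.625%/12 = 0.0055208; payment = 46,600 × 0.0055208 / (1 − (1+0.0055208)^−120) = $532.10.
Total interest on Loan A = 120 × $532.10 − $46,600 = $17,252.00.
Loan B: monthly rate = 8.91%/12 = 0.0074250; payment = 46,600 × 0.0074250 / (1 − (1+0.0074250)^−240) = $416.58.
Total interest on Loan B = 240 × $416.58 − $46,600 = $53,379.20.
Loan A is lower by $36,127.20.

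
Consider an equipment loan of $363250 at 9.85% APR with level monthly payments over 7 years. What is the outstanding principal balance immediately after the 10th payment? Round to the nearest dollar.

With monthly rate i = 9.85%/12 = 0.0082083, the balance after k of n payments is P · [(1+i)^n − (1+i)^k] / [(1+i)^n − 1].
(1+0.0082083)^84 = 1.98711844 and (1+0.0082083)^10 = 1.08518262, so the balance is 363,250 × (1.98711844 − 1.08518262) / (1.98711844 − 1) = $331,903.62.

$331,904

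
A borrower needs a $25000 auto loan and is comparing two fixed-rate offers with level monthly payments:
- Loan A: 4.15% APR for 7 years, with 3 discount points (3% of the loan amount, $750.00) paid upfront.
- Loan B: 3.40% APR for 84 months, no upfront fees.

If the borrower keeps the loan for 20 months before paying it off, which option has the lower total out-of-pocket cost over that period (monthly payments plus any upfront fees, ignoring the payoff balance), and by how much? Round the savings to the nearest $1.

Loan B by $922

Loan A: monthly rate = 4.15%/12 = 0.0034583; payment = 25,000 × 0.0034583 / (1 − (1+0.0034583)^−84) = $343.45.
Loan B: at 3.40% the monthly rate is 0.0028333, so the payment is 25,000 × 0.0028333 / (1 − 1.0028333^−84) = $334.86.
Over 20 months: Loan A costs 20 × $343.45 + $750.00 = $7,619.00; Loan B costs 20 × $334.86 = $6,697.20.
Loan B is cheaper by $7,619.00 − $6,697.20 = $921.80.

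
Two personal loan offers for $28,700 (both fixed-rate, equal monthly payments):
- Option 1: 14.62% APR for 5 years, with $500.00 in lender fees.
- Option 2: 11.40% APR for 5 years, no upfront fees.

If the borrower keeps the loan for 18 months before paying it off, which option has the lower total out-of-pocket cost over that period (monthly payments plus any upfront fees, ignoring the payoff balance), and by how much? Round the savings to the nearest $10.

Option 2 by $1,350

Option 1: at 14.62% the monthly rate is 0.0121833, so the payment is 28,700 × 0.0121833 / (1 − 1.0121833^−60) = $677.06.
Option 2: monthly rate = 11.4%/12 = 0.0095000; payment = 28,700 × 0.0095000 / (1 − (1+0.0095000)^−60) = $629.75.
Over 18 months: Option 1 costs 18 × $677.06 + $500.00 = $12,687.08; Option 2 costs 18 × $629.75 = $11,335.50.
Option 2 is cheaper by $12,687.08 − $11,335.50 = $1,351.58.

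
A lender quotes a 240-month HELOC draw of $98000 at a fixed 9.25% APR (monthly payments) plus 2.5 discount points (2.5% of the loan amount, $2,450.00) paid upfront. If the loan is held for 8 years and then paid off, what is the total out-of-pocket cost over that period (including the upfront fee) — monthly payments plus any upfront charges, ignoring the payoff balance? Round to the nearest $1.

$88,615

At 9.25% the monthly rate is 0.0077083, so the payment is 98,000 × 0.0077083 / (1 − 1.0077083^−240) = $897.55.
Total outlay = 96 × $897.55 + $2,450.00 = $88,614.80.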